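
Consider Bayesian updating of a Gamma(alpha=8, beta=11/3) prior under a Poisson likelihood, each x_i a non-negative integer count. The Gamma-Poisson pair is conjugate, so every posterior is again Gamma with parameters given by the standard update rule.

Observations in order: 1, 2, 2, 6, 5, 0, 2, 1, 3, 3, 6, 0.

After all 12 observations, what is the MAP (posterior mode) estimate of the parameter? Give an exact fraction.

obs 1: x=1 → posterior Gamma(9, 14/3)
obs 2: x=2 → posterior Gamma(11, 17/3)
obs 3: x=2 → posterior Gamma(13, 20/3)
obs 4: x=6 → posterior Gamma(19, 23/3)
obs 5: x=5 → posterior Gamma(24, 26/3)
obs 6: x=0 → posterior Gamma(24, 29/3)
obs 7: x=2 → posterior Gamma(26, 32/3)
obs 8: x=1 → posterior Gamma(27, 35/3)
obs 9: x=3 → posterior Gamma(30, 38/3)
obs 10: x=3 → posterior Gamma(33, 41/3)
obs 11: x=6 → posterior Gamma(39, 44/3)
obs 12: x=0 → posterior Gamma(39, 47/3)

114/47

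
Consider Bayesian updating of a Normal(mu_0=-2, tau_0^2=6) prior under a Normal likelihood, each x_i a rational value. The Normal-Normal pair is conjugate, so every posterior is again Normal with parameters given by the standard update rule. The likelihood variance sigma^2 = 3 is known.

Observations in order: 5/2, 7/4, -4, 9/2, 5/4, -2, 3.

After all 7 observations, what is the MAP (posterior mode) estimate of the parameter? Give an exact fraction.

4/5

obs 1: x=5/2 → posterior Normal(1, 2)
obs 2: x=7/4 → posterior Normal(13/10, 6/5)
obs 3: x=-4 → posterior Normal(-3/14, 6/7)
obs 4: x=9/2 → posterior Normal(5/6, 2/3)
obs 5: x=5/4 → posterior Normal(10/11, 6/11)
obs 6: x=-2 → posterior Normal(6/13, 6/13)
obs 7: x=3 → posterior Normal(4/5, 2/5)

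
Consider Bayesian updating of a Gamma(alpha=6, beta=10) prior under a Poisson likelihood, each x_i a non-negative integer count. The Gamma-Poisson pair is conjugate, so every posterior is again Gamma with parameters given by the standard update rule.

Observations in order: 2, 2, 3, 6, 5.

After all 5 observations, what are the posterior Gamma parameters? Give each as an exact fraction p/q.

obs 1: x=2 → posterior Gamma(8, 11)
obs 2: x=2 → posterior Gamma(10, 12)
obs 3: x=3 → posterior Gamma(13, 13)
obs 4: x=6 → posterior Gamma(19, 14)
obs 5: x=5 → posterior Gamma(24, 15)

alpha=24, beta=15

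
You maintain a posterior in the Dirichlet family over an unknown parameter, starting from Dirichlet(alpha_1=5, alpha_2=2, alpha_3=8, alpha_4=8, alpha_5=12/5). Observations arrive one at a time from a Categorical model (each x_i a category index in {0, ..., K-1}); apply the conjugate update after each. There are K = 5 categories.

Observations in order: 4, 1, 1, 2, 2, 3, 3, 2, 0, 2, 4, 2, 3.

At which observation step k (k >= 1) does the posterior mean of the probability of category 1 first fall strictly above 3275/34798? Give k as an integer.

k = 2

obs 1: x=4 → posterior Dirichlet(5, 2, 8, 8, 17/5)
obs 2: x=1 → posterior Dirichlet(5, 3, 8, 8, 17/5)
obs 3: x=1 → posterior Dirichlet(5, 4, 8, 8, 17/5)
obs 4: x=2 → posterior Dirichlet(5, 4, 9, 8, 17/5)
obs 5: x=2 → posterior Dirichlet(5, 4, 10, 8, 17/5)
obs 6: x=3 → posterior Dirichlet(5, 4, 10, 9, 17/5)
obs 7: x=3 → posterior Dirichlet(5, 4, 10, 10, 17/5)
obs 8: x=2 → posterior Dirichlet(5, 4, 11, 10, 17/5)
obs 9: x=0 → posterior Dirichlet(6, 4, 11, 10, 17/5)
obs 10: x=2 → posterior Dirichlet(6, 4, 12, 10, 17/5)
obs 11: x=4 → posterior Dirichlet(6, 4, 12, 10, 22/5)
obs 12: x=2 → posterior Dirichlet(6, 4, 13, 10, 22/5)
obs 13: x=3 → posterior Dirichlet(6, 4, 13, 11, 22/5)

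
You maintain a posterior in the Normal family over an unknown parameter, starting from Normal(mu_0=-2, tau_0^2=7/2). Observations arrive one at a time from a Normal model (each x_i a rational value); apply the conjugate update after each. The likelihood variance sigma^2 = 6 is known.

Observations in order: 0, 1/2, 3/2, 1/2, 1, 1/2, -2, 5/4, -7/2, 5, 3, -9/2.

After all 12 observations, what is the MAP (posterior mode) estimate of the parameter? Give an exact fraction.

obs 1: x=0 → posterior Normal(-24/19, 42/19)
obs 2: x=1/2 → posterior Normal(-41/52, 21/13)
obs 3: x=3/2 → posterior Normal(-10/33, 14/11)
obs 4: x=1/2 → posterior Normal(-13/80, 21/20)
obs 5: x=1 → posterior Normal(1/94, 42/47)
obs 6: x=1/2 → posterior Normal(2/27, 7/9)
obs 7: x=-2 → posterior Normal(-10/61, 42/61)
obs 8: x=5/4 → posterior Normal(-5/272, 21/34)
obs 9: x=-7/2 → posterior Normal(-103/300, 14/25)
obs 10: x=5 → posterior Normal(37/328, 21/41)
obs 11: x=3 → posterior Normal(121/356, 42/89)
obs 12: x=-9/2 → posterior Normal(-5/384, 7/16)

-5/384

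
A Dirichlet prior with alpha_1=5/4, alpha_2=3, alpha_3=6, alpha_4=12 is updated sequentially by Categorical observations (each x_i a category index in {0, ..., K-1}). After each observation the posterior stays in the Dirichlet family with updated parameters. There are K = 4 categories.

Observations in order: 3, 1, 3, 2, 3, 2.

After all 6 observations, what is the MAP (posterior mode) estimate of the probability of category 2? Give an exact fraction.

obs 1: x=3 → posterior Dirichlet(5/4, 3, 6, 13)
obs 2: x=1 → posterior Dirichlet(5/4, 4, 6, 13)
obs 3: x=3 → posterior Dirichlet(5/4, 4, 6, 14)
obs 4: x=2 → posterior Dirichlet(5/4, 4, 7, 14)
obs 5: x=3 → posterior Dirichlet(5/4, 4, 7, 15)
obs 6: x=2 → posterior Dirichlet(5/4, 4, 8, 15)

28/97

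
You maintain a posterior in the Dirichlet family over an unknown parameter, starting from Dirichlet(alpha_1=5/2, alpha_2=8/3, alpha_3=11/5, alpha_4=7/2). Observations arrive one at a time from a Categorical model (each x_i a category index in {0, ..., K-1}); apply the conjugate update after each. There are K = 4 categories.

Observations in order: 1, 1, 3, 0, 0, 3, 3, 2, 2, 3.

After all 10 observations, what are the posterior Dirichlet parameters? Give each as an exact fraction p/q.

obs 1: x=1 → posterior Dirichlet(5/2, 11/3, 11/5, 7/2)
obs 2: x=1 → posterior Dirichlet(5/2, 14/3, 11/5, 7/2)
obs 3: x=3 → posterior Dirichlet(5/2, 14/3, 11/5, 9/2)
obs 4: x=0 → posterior Dirichlet(7/2, 14/3, 11/5, 9/2)
obs 5: x=0 → posterior Dirichlet(9/2, 14/3, 11/5, 9/2)
obs 6: x=3 → posterior Dirichlet(9/2, 14/3, 11/5, 11/2)
obs 7: x=3 → posterior Dirichlet(9/2, 14/3, 11/5, 13/2)
obs 8: x=2 → posterior Dirichlet(9/2, 14/3, 16/5, 13/2)
obs 9: x=2 → posterior Dirichlet(9/2, 14/3, 21/5, 13/2)
obs 10: x=3 → posterior Dirichlet(9/2, 14/3, 21/5, 15/2)

alpha_1=9/2, alpha_2=14/3, alpha_3=21/5, alpha_4=15/2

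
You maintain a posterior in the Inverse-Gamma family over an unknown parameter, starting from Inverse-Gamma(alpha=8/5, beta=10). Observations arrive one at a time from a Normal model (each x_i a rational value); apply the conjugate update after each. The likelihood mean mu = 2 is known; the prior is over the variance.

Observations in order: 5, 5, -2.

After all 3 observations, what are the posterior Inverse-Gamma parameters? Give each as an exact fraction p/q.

alpha=31/10, beta=27

obs 1: x=5 → posterior Inverse-Gamma(21/10, 29/2)
obs 2: x=5 → posterior Inverse-Gamma(13/5, 19)
obs 3: x=-2 → posterior Inverse-Gamma(31/10, 27)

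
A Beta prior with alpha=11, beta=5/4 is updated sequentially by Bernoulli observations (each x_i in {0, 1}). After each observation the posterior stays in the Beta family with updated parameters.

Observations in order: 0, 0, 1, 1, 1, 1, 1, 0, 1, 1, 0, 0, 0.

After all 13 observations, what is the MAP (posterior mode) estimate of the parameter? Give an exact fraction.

68/93

obs 1: x=0 → posterior Beta(11, 9/4)
obs 2: x=0 → posterior Beta(11, 13/4)
obs 3: x=1 → posterior Beta(12, 13/4)
obs 4: x=1 → posterior Beta(13, 13/4)
obs 5: x=1 → posterior Beta(14, 13/4)
obs 6: x=1 → posterior Beta(15, 13/4)
obs 7: x=1 → posterior Beta(16, 13/4)
obs 8: x=0 → posterior Beta(16, 17/4)
obs 9: x=1 → posterior Beta(17, 17/4)
obs 10: x=1 → posterior Beta(18, 17/4)
obs 11: x=0 → posterior Beta(18, 21/4)
obs 12: x=0 → posterior Beta(18, 25/4)
obs 13: x=0 → posterior Beta(18, 29/4)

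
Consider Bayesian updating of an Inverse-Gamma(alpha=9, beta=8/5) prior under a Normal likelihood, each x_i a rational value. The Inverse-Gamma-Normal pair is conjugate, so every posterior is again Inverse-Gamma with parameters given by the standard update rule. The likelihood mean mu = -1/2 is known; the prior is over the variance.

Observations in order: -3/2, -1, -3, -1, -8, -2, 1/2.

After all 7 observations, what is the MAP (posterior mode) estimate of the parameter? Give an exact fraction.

1409/540

obs 1: x=-3/2 → posterior Inverse-Gamma(19/2, 21/10)
obs 2: x=-1 → posterior Inverse-Gamma(10, 89/40)
obs 3: x=-3 → posterior Inverse-Gamma(21/2, 107/20)
obs 4: x=-1 → posterior Inverse-Gamma(11, 219/40)
obs 5: x=-8 → posterior Inverse-Gamma(23/2, 168/5)
obs 6: x=-2 → posterior Inverse-Gamma(12, 1389/40)
obs 7: x=1/2 → posterior Inverse-Gamma(25/2, 1409/40)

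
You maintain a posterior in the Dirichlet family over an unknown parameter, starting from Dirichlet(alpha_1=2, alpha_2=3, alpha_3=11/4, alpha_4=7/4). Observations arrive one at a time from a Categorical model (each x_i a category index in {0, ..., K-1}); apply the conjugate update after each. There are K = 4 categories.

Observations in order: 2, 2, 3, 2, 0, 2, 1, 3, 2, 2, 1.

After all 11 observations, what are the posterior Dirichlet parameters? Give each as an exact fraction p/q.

alpha_1=3, alpha_2=5, alpha_3=35/4, alpha_4=15/4

obs 1: x=2 → posterior Dirichlet(2, 3, 15/4, 7/4)
obs 2: x=2 → posterior Dirichlet(2, 3, 19/4, 7/4)
obs 3: x=3 → posterior Dirichlet(2, 3, 19/4, 11/4)
obs 4: x=2 → posterior Dirichlet(2, 3, 23/4, 11/4)
obs 5: x=0 → posterior Dirichlet(3, 3, 23/4, 11/4)
obs 6: x=2 → posterior Dirichlet(3, 3, 27/4, 11/4)
obs 7: x=1 → posterior Dirichlet(3, 4, 27/4, 11/4)
obs 8: x=3 → posterior Dirichlet(3, 4, 27/4, 15/4)
obs 9: x=2 → posterior Dirichlet(3, 4, 31/4, 15/4)
obs 10: x=2 → posterior Dirichlet(3, 4, 35/4, 15/4)
obs 11: x=1 → posterior Dirichlet(3, 5, 35/4, 15/4)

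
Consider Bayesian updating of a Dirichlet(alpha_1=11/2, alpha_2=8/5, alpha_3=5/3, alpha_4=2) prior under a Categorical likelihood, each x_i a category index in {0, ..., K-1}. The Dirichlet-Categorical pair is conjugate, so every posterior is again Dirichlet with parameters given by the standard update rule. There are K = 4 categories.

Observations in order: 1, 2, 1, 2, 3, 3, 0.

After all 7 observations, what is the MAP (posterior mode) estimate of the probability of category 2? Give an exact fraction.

80/413

obs 1: x=1 → posterior Dirichlet(11/2, 13/5, 5/3, 2)
obs 2: x=2 → posterior Dirichlet(11/2, 13/5, 8/3, 2)
obs 3: x=1 → posterior Dirichlet(11/2, 18/5, 8/3, 2)
obs 4: x=2 → posterior Dirichlet(11/2, 18/5, 11/3, 2)
obs 5: x=3 → posterior Dirichlet(11/2, 18/5, 11/3, 3)
obs 6: x=3 → posterior Dirichlet(11/2, 18/5, 11/3, 4)
obs 7: x=0 → posterior Dirichlet(13/2, 18/5, 11/3, 4)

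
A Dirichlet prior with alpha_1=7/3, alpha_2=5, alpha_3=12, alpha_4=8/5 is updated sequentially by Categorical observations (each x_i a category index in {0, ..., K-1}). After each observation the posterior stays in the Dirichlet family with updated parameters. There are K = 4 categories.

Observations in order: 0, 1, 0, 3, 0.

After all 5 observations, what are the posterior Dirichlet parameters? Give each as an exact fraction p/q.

alpha_1=16/3, alpha_2=6, alpha_3=12, alpha_4=13/5

obs 1: x=0 → posterior Dirichlet(10/3, 5, 12, 8/5)
obs 2: x=1 → posterior Dirichlet(10/3, 6, 12, 8/5)
obs 3: x=0 → posterior Dirichlet(13/3, 6, 12, 8/5)
obs 4: x=3 → posterior Dirichlet(13/3, 6, 12, 13/5)
obs 5: x=0 → posterior Dirichlet(16/3, 6, 12, 13/5)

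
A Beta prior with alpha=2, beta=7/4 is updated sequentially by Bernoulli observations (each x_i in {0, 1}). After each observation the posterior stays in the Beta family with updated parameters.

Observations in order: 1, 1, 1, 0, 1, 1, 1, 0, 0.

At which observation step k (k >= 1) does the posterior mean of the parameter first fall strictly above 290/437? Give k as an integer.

obs 1: x=1 → posterior Beta(3, 7/4)
obs 2: x=1 → posterior Beta(4, 7/4)
obs 3: x=1 → posterior Beta(5, 7/4)
obs 4: x=0 → posterior Beta(5, 11/4)
obs 5: x=1 → posterior Beta(6, 11/4)
obs 6: x=1 → posterior Beta(7, 11/4)
obs 7: x=1 → posterior Beta(8, 11/4)
obs 8: x=0 → posterior Beta(8, 15/4)
obs 9: x=0 → posterior Beta(8, 19/4)

k = 2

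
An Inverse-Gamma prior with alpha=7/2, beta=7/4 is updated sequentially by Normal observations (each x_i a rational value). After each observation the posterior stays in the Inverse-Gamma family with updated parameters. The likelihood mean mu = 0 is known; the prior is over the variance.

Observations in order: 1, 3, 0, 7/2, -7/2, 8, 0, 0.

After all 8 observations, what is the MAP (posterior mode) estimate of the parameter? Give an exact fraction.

6

obs 1: x=1 → posterior Inverse-Gamma(4, 9/4)
obs 2: x=3 → posterior Inverse-Gamma(9/2, 27/4)
obs 3: x=0 → posterior Inverse-Gamma(5, 27/4)
obs 4: x=7/2 → posterior Inverse-Gamma(11/2, 103/8)
obs 5: x=-7/2 → posterior Inverse-Gamma(6, 19)
obs 6: x=8 → posterior Inverse-Gamma(13/2, 51)
obs 7: x=0 → posterior Inverse-Gamma(7, 51)
obs 8: x=0 → posterior Inverse-Gamma(15/2, 51)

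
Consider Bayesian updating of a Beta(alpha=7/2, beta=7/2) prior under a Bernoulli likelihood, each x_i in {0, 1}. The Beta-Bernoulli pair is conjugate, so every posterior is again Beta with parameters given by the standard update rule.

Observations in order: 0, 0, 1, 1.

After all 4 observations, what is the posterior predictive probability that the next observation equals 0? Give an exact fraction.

1/2

obs 1: x=0 → posterior Beta(7/2, 9/2)
obs 2: x=0 → posterior Beta(7/2, 11/2)
obs 3: x=1 → posterior Beta(9/2, 11/2)
obs 4: x=1 → posterior Beta(11/2, 11/2)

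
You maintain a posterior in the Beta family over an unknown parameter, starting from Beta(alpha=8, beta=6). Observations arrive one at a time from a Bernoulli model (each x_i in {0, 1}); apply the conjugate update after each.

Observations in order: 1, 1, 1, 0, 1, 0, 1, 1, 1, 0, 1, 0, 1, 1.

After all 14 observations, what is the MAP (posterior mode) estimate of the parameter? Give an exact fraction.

17/26

obs 1: x=1 → posterior Beta(9, 6)
obs 2: x=1 → posterior Beta(10, 6)
obs 3: x=1 → posterior Beta(11, 6)
obs 4: x=0 → posterior Beta(11, 7)
obs 5: x=1 → posterior Beta(12, 7)
obs 6: x=0 → posterior Beta(12, 8)
obs 7: x=1 → posterior Beta(13, 8)
obs 8: x=1 → posterior Beta(14, 8)
obs 9: x=1 → posterior Beta(15, 8)
obs 10: x=0 → posterior Beta(15, 9)
obs 11: x=1 → posterior Beta(16, 9)
obs 12: x=0 → posterior Beta(16, 10)
obs 13: x=1 → posterior Beta(17, 10)
obs 14: x=1 → posterior Beta(18, 10)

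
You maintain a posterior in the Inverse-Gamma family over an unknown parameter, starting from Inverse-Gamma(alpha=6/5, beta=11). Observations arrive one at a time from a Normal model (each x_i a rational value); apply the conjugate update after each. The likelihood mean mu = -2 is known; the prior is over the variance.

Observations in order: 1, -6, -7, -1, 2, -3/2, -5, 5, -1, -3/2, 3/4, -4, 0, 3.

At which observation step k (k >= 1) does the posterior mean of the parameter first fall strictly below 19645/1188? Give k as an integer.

obs 1: x=1 → posterior Inverse-Gamma(17/10, 31/2)
obs 2: x=-6 → posterior Inverse-Gamma(11/5, 47/2)
obs 3: x=-7 → posterior Inverse-Gamma(27/10, 36)
obs 4: x=-1 → posterior Inverse-Gamma(16/5, 73/2)
obs 5: x=2 → posterior Inverse-Gamma(37/10, 89/2)
obs 6: x=-3/2 → posterior Inverse-Gamma(21/5, 357/8)
obs 7: x=-5 → posterior Inverse-Gamma(47/10, 393/8)
obs 8: x=5 → posterior Inverse-Gamma(26/5, 589/8)
obs 9: x=-1 → posterior Inverse-Gamma(57/10, 593/8)
obs 10: x=-3/2 → posterior Inverse-Gamma(31/5, 297/4)
obs 11: x=3/4 → posterior Inverse-Gamma(67/10, 2497/32)
obs 12: x=-4 → posterior Inverse-Gamma(36/5, 2561/32)
obs 13: x=0 → posterior Inverse-Gamma(77/10, 2625/32)
obs 14: x=3 → posterior Inverse-Gamma(41/5, 3025/32)

k = 5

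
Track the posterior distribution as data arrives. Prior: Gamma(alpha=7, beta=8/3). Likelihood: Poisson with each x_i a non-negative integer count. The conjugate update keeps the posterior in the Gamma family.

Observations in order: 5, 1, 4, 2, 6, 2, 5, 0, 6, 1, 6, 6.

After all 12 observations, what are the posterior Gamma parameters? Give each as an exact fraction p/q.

obs 1: x=5 → posterior Gamma(12, 11/3)
obs 2: x=1 → posterior Gamma(13, 14/3)
obs 3: x=4 → posterior Gamma(17, 17/3)
obs 4: x=2 → posterior Gamma(19, 20/3)
obs 5: x=6 → posterior Gamma(25, 23/3)
obs 6: x=2 → posterior Gamma(27, 26/3)
obs 7: x=5 → posterior Gamma(32, 29/3)
obs 8: x=0 → posterior Gamma(32, 32/3)
obs 9: x=6 → posterior Gamma(38, 35/3)
obs 10: x=1 → posterior Gamma(39, 38/3)
obs 11: x=6 → posterior Gamma(45, 41/3)
obs 12: x=6 → posterior Gamma(51, 44/3)

alpha=51, beta=44/3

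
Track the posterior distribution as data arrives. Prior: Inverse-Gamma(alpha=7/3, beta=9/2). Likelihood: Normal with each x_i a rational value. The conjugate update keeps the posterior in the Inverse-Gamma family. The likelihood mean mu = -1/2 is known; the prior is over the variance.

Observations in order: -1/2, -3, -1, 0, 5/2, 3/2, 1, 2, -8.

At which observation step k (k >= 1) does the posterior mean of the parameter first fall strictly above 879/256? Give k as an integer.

obs 1: x=-1/2 → posterior Inverse-Gamma(17/6, 9/2)
obs 2: x=-3 → posterior Inverse-Gamma(10/3, 61/8)
obs 3: x=-1 → posterior Inverse-Gamma(23/6, 31/4)
obs 4: x=0 → posterior Inverse-Gamma(13/3, 63/8)
obs 5: x=5/2 → posterior Inverse-Gamma(29/6, 99/8)
obs 6: x=3/2 → posterior Inverse-Gamma(16/3, 115/8)
obs 7: x=1 → posterior Inverse-Gamma(35/6, 31/2)
obs 8: x=2 → posterior Inverse-Gamma(19/3, 149/8)
obs 9: x=-8 → posterior Inverse-Gamma(41/6, 187/4)

k = 8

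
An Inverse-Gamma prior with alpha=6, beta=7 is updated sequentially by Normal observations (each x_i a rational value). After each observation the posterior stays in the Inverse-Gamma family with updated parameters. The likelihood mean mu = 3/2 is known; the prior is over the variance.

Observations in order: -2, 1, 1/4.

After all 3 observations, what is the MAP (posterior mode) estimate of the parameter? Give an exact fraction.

449/272

obs 1: x=-2 → posterior Inverse-Gamma(13/2, 105/8)
obs 2: x=1 → posterior Inverse-Gamma(7, 53/4)
obs 3: x=1/4 → posterior Inverse-Gamma(15/2, 449/32)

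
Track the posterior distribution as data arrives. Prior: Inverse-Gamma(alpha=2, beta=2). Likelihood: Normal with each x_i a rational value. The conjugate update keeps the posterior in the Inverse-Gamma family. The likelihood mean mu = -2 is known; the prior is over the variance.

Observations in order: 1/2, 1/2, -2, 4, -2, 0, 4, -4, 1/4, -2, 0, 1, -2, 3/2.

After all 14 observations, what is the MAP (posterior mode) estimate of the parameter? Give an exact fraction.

2029/320

obs 1: x=1/2 → posterior Inverse-Gamma(5/2, 41/8)
obs 2: x=1/2 → posterior Inverse-Gamma(3, 33/4)
obs 3: x=-2 → posterior Inverse-Gamma(7/2, 33/4)
obs 4: x=4 → posterior Inverse-Gamma(4, 105/4)
obs 5: x=-2 → posterior Inverse-Gamma(9/2, 105/4)
obs 6: x=0 → posterior Inverse-Gamma(5, 113/4)
obs 7: x=4 → posterior Inverse-Gamma(11/2, 185/4)
obs 8: x=-4 → posterior Inverse-Gamma(6, 193/4)
obs 9: x=1/4 → posterior Inverse-Gamma(13/2, 1625/32)
obs 10: x=-2 → posterior Inverse-Gamma(7, 1625/32)
obs 11: x=0 → posterior Inverse-Gamma(15/2, 1689/32)
obs 12: x=1 → posterior Inverse-Gamma(8, 1833/32)
obs 13: x=-2 → posterior Inverse-Gamma(17/2, 1833/32)
obs 14: x=3/2 → posterior Inverse-Gamma(9, 2029/32)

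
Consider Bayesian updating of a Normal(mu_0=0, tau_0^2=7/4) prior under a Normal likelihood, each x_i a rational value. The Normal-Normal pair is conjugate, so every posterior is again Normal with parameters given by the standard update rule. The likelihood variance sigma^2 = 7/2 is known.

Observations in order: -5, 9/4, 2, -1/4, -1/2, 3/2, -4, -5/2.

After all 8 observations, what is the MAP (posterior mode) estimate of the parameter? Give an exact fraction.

obs 1: x=-5 → posterior Normal(-5/3, 7/6)
obs 2: x=9/4 → posterior Normal(-11/16, 7/8)
obs 3: x=2 → posterior Normal(-3/20, 7/10)
obs 4: x=-1/4 → posterior Normal(-1/6, 7/12)
obs 5: x=-1/2 → posterior Normal(-3/14, 1/2)
obs 6: x=3/2 → posterior Normal(0, 7/16)
obs 7: x=-4 → posterior Normal(-4/9, 7/18)
obs 8: x=-5/2 → posterior Normal(-13/20, 7/20)

-13/20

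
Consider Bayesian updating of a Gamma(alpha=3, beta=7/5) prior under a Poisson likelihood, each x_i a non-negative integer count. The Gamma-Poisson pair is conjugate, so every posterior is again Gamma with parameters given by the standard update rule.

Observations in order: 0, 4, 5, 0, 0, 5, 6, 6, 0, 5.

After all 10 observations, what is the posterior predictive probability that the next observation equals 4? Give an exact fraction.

20675930074470598948467316410150051784531074761272172768754012628125/129087503241250537698846664983273034496615830269405106887493528059904

obs 1: x=0 → posterior Gamma(3, 12/5)
obs 2: x=4 → posterior Gamma(7, 17/5)
obs 3: x=5 → posterior Gamma(12, 22/5)
obs 4: x=0 → posterior Gamma(12, 27/5)
obs 5: x=0 → posterior Gamma(12, 32/5)
obs 6: x=5 → posterior Gamma(17, 37/5)
obs 7: x=6 → posterior Gamma(23, 42/5)
obs 8: x=6 → posterior Gamma(29, 47/5)
obs 9: x=0 → posterior Gamma(29, 52/5)
obs 10: x=5 → posterior Gamma(34, 57/5)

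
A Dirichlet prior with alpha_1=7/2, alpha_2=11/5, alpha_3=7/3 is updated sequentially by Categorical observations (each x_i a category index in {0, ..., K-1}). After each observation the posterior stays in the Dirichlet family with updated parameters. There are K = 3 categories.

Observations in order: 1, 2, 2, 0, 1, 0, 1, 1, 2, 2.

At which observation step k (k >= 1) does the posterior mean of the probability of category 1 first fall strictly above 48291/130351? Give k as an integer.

k = 8

obs 1: x=1 → posterior Dirichlet(7/2, 16/5, 7/3)
obs 2: x=2 → posterior Dirichlet(7/2, 16/5, 10/3)
obs 3: x=2 → posterior Dirichlet(7/2, 16/5, 13/3)
obs 4: x=0 → posterior Dirichlet(9/2, 16/5, 13/3)
obs 5: x=1 → posterior Dirichlet(9/2, 21/5, 13/3)
obs 6: x=0 → posterior Dirichlet(11/2, 21/5, 13/3)
obs 7: x=1 → posterior Dirichlet(11/2, 26/5, 13/3)
obs 8: x=1 → posterior Dirichlet(11/2, 31/5, 13/3)
obs 9: x=2 → posterior Dirichlet(11/2, 31/5, 16/3)
obs 10: x=2 → posterior Dirichlet(11/2, 31/5, 19/3)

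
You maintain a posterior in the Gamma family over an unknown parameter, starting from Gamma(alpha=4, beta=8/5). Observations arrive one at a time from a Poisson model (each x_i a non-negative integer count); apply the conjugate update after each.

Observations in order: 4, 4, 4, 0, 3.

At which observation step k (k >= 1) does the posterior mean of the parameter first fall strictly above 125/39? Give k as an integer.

k = 2

obs 1: x=4 → posterior Gamma(8, 13/5)
obs 2: x=4 → posterior Gamma(12, 18/5)
obs 3: x=4 → posterior Gamma(16, 23/5)
obs 4: x=0 → posterior Gamma(16, 28/5)
obs 5: x=3 → posterior Gamma(19, 33/5)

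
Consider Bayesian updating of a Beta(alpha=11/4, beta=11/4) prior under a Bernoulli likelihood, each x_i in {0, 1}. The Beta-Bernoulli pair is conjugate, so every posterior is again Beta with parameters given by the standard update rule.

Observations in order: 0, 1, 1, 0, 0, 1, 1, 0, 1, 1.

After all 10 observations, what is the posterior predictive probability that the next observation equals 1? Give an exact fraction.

obs 1: x=0 → posterior Beta(11/4, 15/4)
obs 2: x=1 → posterior Beta(15/4, 15/4)
obs 3: x=1 → posterior Beta(19/4, 15/4)
obs 4: x=0 → posterior Beta(19/4, 19/4)
obs 5: x=0 → posterior Beta(19/4, 23/4)
obs 6: x=1 → posterior Beta(23/4, 23/4)
obs 7: x=1 → posterior Beta(27/4, 23/4)
obs 8: x=0 → posterior Beta(27/4, 27/4)
obs 9: x=1 → posterior Beta(31/4, 27/4)
obs 10: x=1 → posterior Beta(35/4, 27/4)

35/62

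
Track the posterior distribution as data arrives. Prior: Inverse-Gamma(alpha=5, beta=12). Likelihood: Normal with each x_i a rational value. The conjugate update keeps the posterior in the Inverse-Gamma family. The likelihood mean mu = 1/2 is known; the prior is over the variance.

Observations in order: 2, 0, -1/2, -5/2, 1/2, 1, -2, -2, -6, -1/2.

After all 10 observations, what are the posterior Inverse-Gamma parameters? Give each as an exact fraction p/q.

alpha=10, beta=185/4

obs 1: x=2 → posterior Inverse-Gamma(11/2, 105/8)
obs 2: x=0 → posterior Inverse-Gamma(6, 53/4)
obs 3: x=-1/2 → posterior Inverse-Gamma(13/2, 55/4)
obs 4: x=-5/2 → posterior Inverse-Gamma(7, 73/4)
obs 5: x=1/2 → posterior Inverse-Gamma(15/2, 73/4)
obs 6: x=1 → posterior Inverse-Gamma(8, 147/8)
obs 7: x=-2 → posterior Inverse-Gamma(17/2, 43/2)
obs 8: x=-2 → posterior Inverse-Gamma(9, 197/8)
obs 9: x=-6 → posterior Inverse-Gamma(19/2, 183/4)
obs 10: x=-1/2 → posterior Inverse-Gamma(10, 185/4)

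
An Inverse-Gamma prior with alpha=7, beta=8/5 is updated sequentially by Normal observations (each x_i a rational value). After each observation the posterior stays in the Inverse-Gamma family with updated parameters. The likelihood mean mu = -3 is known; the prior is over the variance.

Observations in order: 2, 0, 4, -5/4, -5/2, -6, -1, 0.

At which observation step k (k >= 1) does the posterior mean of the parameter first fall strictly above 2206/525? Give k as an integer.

k = 3

obs 1: x=2 → posterior Inverse-Gamma(15/2, 141/10)
obs 2: x=0 → posterior Inverse-Gamma(8, 93/5)
obs 3: x=4 → posterior Inverse-Gamma(17/2, 431/10)
obs 4: x=-5/4 → posterior Inverse-Gamma(9, 7141/160)
obs 5: x=-5/2 → posterior Inverse-Gamma(19/2, 7161/160)
obs 6: x=-6 → posterior Inverse-Gamma(10, 7881/160)
obs 7: x=-1 → posterior Inverse-Gamma(21/2, 8201/160)
obs 8: x=0 → posterior Inverse-Gamma(11, 8921/160)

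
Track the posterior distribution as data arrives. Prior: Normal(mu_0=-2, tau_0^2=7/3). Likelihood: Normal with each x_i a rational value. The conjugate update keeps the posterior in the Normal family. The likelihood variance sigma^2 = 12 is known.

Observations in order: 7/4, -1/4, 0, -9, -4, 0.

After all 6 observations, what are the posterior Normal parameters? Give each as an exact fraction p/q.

obs 1: x=7/4 → posterior Normal(-239/172, 84/43)
obs 2: x=-1/4 → posterior Normal(-123/100, 42/25)
obs 3: x=0 → posterior Normal(-41/38, 28/19)
obs 4: x=-9 → posterior Normal(-249/128, 21/16)
obs 5: x=-4 → posterior Normal(-305/142, 84/71)
obs 6: x=0 → posterior Normal(-305/156, 14/13)

mu_0=-305/156, tau_0^2=14/13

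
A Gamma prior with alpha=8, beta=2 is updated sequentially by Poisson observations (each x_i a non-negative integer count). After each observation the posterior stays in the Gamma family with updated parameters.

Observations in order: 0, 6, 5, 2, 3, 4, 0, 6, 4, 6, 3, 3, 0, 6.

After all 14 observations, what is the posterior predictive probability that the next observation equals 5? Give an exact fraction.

obs 1: x=0 → posterior Gamma(8, 3)
obs 2: x=6 → posterior Gamma(14, 4)
obs 3: x=5 → posterior Gamma(19, 5)
obs 4: x=2 → posterior Gamma(21, 6)
obs 5: x=3 → posterior Gamma(24, 7)
obs 6: x=4 → posterior Gamma(28, 8)
obs 7: x=0 → posterior Gamma(28, 9)
obs 8: x=6 → posterior Gamma(34, 10)
obs 9: x=4 → posterior Gamma(38, 11)
obs 10: x=6 → posterior Gamma(44, 12)
obs 11: x=3 → posterior Gamma(47, 13)
obs 12: x=3 → posterior Gamma(50, 14)
obs 13: x=0 → posterior Gamma(50, 15)
obs 14: x=6 → posterior Gamma(56, 16)

147242072242003225046251438901938757159637347909438407092417140619416174592/1141258970201721810128501051901303399553000691993639838764066592228085041617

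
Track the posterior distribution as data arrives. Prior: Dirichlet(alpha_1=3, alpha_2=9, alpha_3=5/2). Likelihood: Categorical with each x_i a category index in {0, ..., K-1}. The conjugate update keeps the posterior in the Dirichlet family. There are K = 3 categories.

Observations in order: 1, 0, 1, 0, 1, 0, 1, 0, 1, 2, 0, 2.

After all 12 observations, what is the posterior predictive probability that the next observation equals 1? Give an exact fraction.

28/53

obs 1: x=1 → posterior Dirichlet(3, 10, 5/2)
obs 2: x=0 → posterior Dirichlet(4, 10, 5/2)
obs 3: x=1 → posterior Dirichlet(4, 11, 5/2)
obs 4: x=0 → posterior Dirichlet(5, 11, 5/2)
obs 5: x=1 → posterior Dirichlet(5, 12, 5/2)
obs 6: x=0 → posterior Dirichlet(6, 12, 5/2)
obs 7: x=1 → posterior Dirichlet(6, 13, 5/2)
obs 8: x=0 → posterior Dirichlet(7, 13, 5/2)
obs 9: x=1 → posterior Dirichlet(7, 14, 5/2)
obs 10: x=2 → posterior Dirichlet(7, 14, 7/2)
obs 11: x=0 → posterior Dirichlet(8, 14, 7/2)
obs 12: x=2 → posterior Dirichlet(8, 14, 9/2)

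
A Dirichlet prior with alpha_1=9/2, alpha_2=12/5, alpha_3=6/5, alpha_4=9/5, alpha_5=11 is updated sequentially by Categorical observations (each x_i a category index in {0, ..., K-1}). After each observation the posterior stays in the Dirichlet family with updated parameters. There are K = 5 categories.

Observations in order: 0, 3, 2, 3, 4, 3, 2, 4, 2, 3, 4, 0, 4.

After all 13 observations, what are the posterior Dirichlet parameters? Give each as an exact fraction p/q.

alpha_1=13/2, alpha_2=12/5, alpha_3=21/5, alpha_4=29/5, alpha_5=15

obs 1: x=0 → posterior Dirichlet(11/2, 12/5, 6/5, 9/5, 11)
obs 2: x=3 → posterior Dirichlet(11/2, 12/5, 6/5, 14/5, 11)
obs 3: x=2 → posterior Dirichlet(11/2, 12/5, 11/5, 14/5, 11)
obs 4: x=3 → posterior Dirichlet(11/2, 12/5, 11/5, 19/5, 11)
obs 5: x=4 → posterior Dirichlet(11/2, 12/5, 11/5, 19/5, 12)
obs 6: x=3 → posterior Dirichlet(11/2, 12/5, 11/5, 24/5, 12)
obs 7: x=2 → posterior Dirichlet(11/2, 12/5, 16/5, 24/5, 12)
obs 8: x=4 → posterior Dirichlet(11/2, 12/5, 16/5, 24/5, 13)
obs 9: x=2 → posterior Dirichlet(11/2, 12/5, 21/5, 24/5, 13)
obs 10: x=3 → posterior Dirichlet(11/2, 12/5, 21/5, 29/5, 13)
obs 11: x=4 → posterior Dirichlet(11/2, 12/5, 21/5, 29/5, 14)
obs 12: x=0 → posterior Dirichlet(13/2, 12/5, 21/5, 29/5, 14)
obs 13: x=4 → posterior Dirichlet(13/2, 12/5, 21/5, 29/5, 15)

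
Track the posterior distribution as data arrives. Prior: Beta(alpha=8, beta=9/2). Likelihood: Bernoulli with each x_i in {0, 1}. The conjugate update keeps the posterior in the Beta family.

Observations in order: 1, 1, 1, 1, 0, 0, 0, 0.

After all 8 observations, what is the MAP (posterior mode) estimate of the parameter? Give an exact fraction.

obs 1: x=1 → posterior Beta(9, 9/2)
obs 2: x=1 → posterior Beta(10, 9/2)
obs 3: x=1 → posterior Beta(11, 9/2)
obs 4: x=1 → posterior Beta(12, 9/2)
obs 5: x=0 → posterior Beta(12, 11/2)
obs 6: x=0 → posterior Beta(12, 13/2)
obs 7: x=0 → posterior Beta(12, 15/2)
obs 8: x=0 → posterior Beta(12, 17/2)

22/37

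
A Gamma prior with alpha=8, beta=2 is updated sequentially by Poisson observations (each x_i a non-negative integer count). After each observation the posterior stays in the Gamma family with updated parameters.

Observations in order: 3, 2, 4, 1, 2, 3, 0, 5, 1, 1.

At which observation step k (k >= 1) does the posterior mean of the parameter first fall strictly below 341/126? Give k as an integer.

obs 1: x=3 → posterior Gamma(11, 3)
obs 2: x=2 → posterior Gamma(13, 4)
obs 3: x=4 → posterior Gamma(17, 5)
obs 4: x=1 → posterior Gamma(18, 6)
obs 5: x=2 → posterior Gamma(20, 7)
obs 6: x=3 → posterior Gamma(23, 8)
obs 7: x=0 → posterior Gamma(23, 9)
obs 8: x=5 → posterior Gamma(28, 10)
obs 9: x=1 → posterior Gamma(29, 11)
obs 10: x=1 → posterior Gamma(30, 12)

k = 7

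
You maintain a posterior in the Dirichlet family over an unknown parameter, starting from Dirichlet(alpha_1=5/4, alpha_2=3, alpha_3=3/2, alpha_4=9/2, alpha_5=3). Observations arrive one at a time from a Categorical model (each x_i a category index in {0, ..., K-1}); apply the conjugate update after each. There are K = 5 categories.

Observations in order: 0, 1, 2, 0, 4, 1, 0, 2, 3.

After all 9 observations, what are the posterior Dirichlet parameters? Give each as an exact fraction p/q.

alpha_1=17/4, alpha_2=5, alpha_3=7/2, alpha_4=11/2, alpha_5=4

obs 1: x=0 → posterior Dirichlet(9/4, 3, 3/2, 9/2, 3)
obs 2: x=1 → posterior Dirichlet(9/4, 4, 3/2, 9/2, 3)
obs 3: x=2 → posterior Dirichlet(9/4, 4, 5/2, 9/2, 3)
obs 4: x=0 → posterior Dirichlet(13/4, 4, 5/2, 9/2, 3)
obs 5: x=4 → posterior Dirichlet(13/4, 4, 5/2, 9/2, 4)
obs 6: x=1 → posterior Dirichlet(13/4, 5, 5/2, 9/2, 4)
obs 7: x=0 → posterior Dirichlet(17/4, 5, 5/2, 9/2, 4)
obs 8: x=2 → posterior Dirichlet(17/4, 5, 7/2, 9/2, 4)
obs 9: x=3 → posterior Dirichlet(17/4, 5, 7/2, 11/2, 4)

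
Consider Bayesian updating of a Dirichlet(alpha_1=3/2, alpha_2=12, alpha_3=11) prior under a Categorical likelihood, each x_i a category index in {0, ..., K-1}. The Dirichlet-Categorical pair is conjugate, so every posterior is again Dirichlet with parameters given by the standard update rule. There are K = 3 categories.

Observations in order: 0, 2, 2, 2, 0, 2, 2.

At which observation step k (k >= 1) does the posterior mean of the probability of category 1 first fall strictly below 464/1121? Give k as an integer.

obs 1: x=0 → posterior Dirichlet(5/2, 12, 11)
obs 2: x=2 → posterior Dirichlet(5/2, 12, 12)
obs 3: x=2 → posterior Dirichlet(5/2, 12, 13)
obs 4: x=2 → posterior Dirichlet(5/2, 12, 14)
obs 5: x=0 → posterior Dirichlet(7/2, 12, 14)
obs 6: x=2 → posterior Dirichlet(7/2, 12, 15)
obs 7: x=2 → posterior Dirichlet(7/2, 12, 16)

k = 5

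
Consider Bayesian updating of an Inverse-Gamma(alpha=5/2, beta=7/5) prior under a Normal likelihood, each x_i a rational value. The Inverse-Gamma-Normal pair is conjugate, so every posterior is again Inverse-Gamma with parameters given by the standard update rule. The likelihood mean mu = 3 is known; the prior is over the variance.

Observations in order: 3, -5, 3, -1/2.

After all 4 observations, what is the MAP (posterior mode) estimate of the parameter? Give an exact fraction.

obs 1: x=3 → posterior Inverse-Gamma(3, 7/5)
obs 2: x=-5 → posterior Inverse-Gamma(7/2, 167/5)
obs 3: x=3 → posterior Inverse-Gamma(4, 167/5)
obs 4: x=-1/2 → posterior Inverse-Gamma(9/2, 1581/40)

1581/220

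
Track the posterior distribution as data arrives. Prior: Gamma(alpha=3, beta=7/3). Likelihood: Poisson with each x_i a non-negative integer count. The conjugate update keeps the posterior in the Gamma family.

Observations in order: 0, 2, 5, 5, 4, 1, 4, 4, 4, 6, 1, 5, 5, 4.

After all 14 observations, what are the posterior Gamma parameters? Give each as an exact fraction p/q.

obs 1: x=0 → posterior Gamma(3, 10/3)
obs 2: x=2 → posterior Gamma(5, 13/3)
obs 3: x=5 → posterior Gamma(10, 16/3)
obs 4: x=5 → posterior Gamma(15, 19/3)
obs 5: x=4 → posterior Gamma(19, 22/3)
obs 6: x=1 → posterior Gamma(20, 25/3)
obs 7: x=4 → posterior Gamma(24, 28/3)
obs 8: x=4 → posterior Gamma(28, 31/3)
obs 9: x=4 → posterior Gamma(32, 34/3)
obs 10: x=6 → posterior Gamma(38, 37/3)
obs 11: x=1 → posterior Gamma(39, 40/3)
obs 12: x=5 → posterior Gamma(44, 43/3)
obs 13: x=5 → posterior Gamma(49, 46/3)
obs 14: x=4 → posterior Gamma(53, 49/3)

alpha=53, beta=49/3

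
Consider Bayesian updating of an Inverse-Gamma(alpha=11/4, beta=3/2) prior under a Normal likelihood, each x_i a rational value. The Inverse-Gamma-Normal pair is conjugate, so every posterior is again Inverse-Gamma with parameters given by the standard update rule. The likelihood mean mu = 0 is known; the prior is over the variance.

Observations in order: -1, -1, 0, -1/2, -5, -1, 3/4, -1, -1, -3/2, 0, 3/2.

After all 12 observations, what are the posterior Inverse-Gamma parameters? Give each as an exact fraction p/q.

alpha=35/4, beta=613/32

obs 1: x=-1 → posterior Inverse-Gamma(13/4, 2)
obs 2: x=-1 → posterior Inverse-Gamma(15/4, 5/2)
obs 3: x=0 → posterior Inverse-Gamma(17/4, 5/2)
obs 4: x=-1/2 → posterior Inverse-Gamma(19/4, 21/8)
obs 5: x=-5 → posterior Inverse-Gamma(21/4, 121/8)
obs 6: x=-1 → posterior Inverse-Gamma(23/4, 125/8)
obs 7: x=3/4 → posterior Inverse-Gamma(25/4, 509/32)
obs 8: x=-1 → posterior Inverse-Gamma(27/4, 525/32)
obs 9: x=-1 → posterior Inverse-Gamma(29/4, 541/32)
obs 10: x=-3/2 → posterior Inverse-Gamma(31/4, 577/32)
obs 11: x=0 → posterior Inverse-Gamma(33/4, 577/32)
obs 12: x=3/2 → posterior Inverse-Gamma(35/4, 613/32)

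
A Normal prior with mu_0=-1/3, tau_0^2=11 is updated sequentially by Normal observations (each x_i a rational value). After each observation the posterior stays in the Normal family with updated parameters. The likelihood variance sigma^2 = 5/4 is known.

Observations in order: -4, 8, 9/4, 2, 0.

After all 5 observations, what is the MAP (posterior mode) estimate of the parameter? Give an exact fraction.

obs 1: x=-4 → posterior Normal(-533/147, 55/49)
obs 2: x=8 → posterior Normal(523/279, 55/93)
obs 3: x=9/4 → posterior Normal(820/411, 55/137)
obs 4: x=2 → posterior Normal(1084/543, 55/181)
obs 5: x=0 → posterior Normal(1084/675, 11/45)

1084/675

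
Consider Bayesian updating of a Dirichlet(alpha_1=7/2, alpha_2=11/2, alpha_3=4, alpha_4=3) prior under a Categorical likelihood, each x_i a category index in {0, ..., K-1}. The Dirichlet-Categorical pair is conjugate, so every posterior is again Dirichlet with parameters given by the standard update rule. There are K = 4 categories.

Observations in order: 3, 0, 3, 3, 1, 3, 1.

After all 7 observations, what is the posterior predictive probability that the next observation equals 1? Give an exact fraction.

obs 1: x=3 → posterior Dirichlet(7/2, 11/2, 4, 4)
obs 2: x=0 → posterior Dirichlet(9/2, 11/2, 4, 4)
obs 3: x=3 → posterior Dirichlet(9/2, 11/2, 4, 5)
obs 4: x=3 → posterior Dirichlet(9/2, 11/2, 4, 6)
obs 5: x=1 → posterior Dirichlet(9/2, 13/2, 4, 6)
obs 6: x=3 → posterior Dirichlet(9/2, 13/2, 4, 7)
obs 7: x=1 → posterior Dirichlet(9/2, 15/2, 4, 7)

15/46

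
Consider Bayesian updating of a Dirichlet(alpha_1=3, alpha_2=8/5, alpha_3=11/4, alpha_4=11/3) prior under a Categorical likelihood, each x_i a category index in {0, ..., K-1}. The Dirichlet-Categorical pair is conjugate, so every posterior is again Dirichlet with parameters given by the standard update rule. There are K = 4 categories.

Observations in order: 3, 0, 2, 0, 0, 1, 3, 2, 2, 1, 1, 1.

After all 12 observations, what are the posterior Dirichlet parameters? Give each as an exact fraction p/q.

alpha_1=6, alpha_2=28/5, alpha_3=23/4, alpha_4=17/3

obs 1: x=3 → posterior Dirichlet(3, 8/5, 11/4, 14/3)
obs 2: x=0 → posterior Dirichlet(4, 8/5, 11/4, 14/3)
obs 3: x=2 → posterior Dirichlet(4, 8/5, 15/4, 14/3)
obs 4: x=0 → posterior Dirichlet(5, 8/5, 15/4, 14/3)
obs 5: x=0 → posterior Dirichlet(6, 8/5, 15/4, 14/3)
obs 6: x=1 → posterior Dirichlet(6, 13/5, 15/4, 14/3)
obs 7: x=3 → posterior Dirichlet(6, 13/5, 15/4, 17/3)
obs 8: x=2 → posterior Dirichlet(6, 13/5, 19/4, 17/3)
obs 9: x=2 → posterior Dirichlet(6, 13/5, 23/4, 17/3)
obs 10: x=1 → posterior Dirichlet(6, 18/5, 23/4, 17/3)
obs 11: x=1 → posterior Dirichlet(6, 23/5, 23/4, 17/3)
obs 12: x=1 → posterior Dirichlet(6, 28/5, 23/4, 17/3)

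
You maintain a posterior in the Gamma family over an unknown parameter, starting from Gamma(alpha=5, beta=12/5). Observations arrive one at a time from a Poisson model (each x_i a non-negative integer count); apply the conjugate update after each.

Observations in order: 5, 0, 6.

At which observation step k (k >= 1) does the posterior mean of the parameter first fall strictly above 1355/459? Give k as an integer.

k = 3

obs 1: x=5 → posterior Gamma(10, 17/5)
obs 2: x=0 → posterior Gamma(10, 22/5)
obs 3: x=6 → posterior Gamma(16, 27/5)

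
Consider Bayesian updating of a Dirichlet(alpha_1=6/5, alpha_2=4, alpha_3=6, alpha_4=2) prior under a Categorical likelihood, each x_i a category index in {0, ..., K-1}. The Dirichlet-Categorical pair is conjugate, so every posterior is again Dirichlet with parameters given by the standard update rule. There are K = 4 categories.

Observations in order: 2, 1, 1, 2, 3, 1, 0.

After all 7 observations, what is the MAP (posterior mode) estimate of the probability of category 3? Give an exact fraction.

10/81

obs 1: x=2 → posterior Dirichlet(6/5, 4, 7, 2)
obs 2: x=1 → posterior Dirichlet(6/5, 5, 7, 2)
obs 3: x=1 → posterior Dirichlet(6/5, 6, 7, 2)
obs 4: x=2 → posterior Dirichlet(6/5, 6, 8, 2)
obs 5: x=3 → posterior Dirichlet(6/5, 6, 8, 3)
obs 6: x=1 → posterior Dirichlet(6/5, 7, 8, 3)
obs 7: x=0 → posterior Dirichlet(11/5, 7, 8, 3)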